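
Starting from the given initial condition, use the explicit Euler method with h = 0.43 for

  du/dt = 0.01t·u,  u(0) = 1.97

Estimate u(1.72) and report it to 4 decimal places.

Euler: u_{n+1} = u_n + h·f(t_n, u_n).
t=0.000000, u=1.970000: f=0.000000 → u ← 1.970000 + 0.43·0.000000 = 1.970000
t=0.430000, u=1.970000: f=0.008471 → u ← 1.970000 + 0.43·0.008471 = 1.973643
t=0.860000, u=1.973643: f=0.016973 → u ← 1.973643 + 0.43·0.016973 = 1.980941
t=1.290000, u=1.980941: f=0.025554 → u ← 1.980941 + 0.43·0.025554 = 1.991929
u(1.72) ≈ 1.9919

1.9919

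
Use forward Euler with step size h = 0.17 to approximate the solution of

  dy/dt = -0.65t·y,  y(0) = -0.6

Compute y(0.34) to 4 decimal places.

-0.5887

Euler: y_{n+1} = y_n + h·f(t_n, y_n).
t=0.000000, y=-0.600000: f=0.000000 → y ← -0.600000 + 0.17·0.000000 = -0.600000
t=0.170000, y=-0.600000: f=0.066300 → y ← -0.600000 + 0.17·0.066300 = -0.588729
y(0.34) ≈ -0.5887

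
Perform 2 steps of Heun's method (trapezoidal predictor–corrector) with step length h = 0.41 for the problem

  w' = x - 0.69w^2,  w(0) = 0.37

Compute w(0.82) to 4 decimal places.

Heun: k1 = f(x_n, w_n); k2 = f(x_n + h, w_n + h·k1); w_{n+1} = w_n + (h/2)·(k1 + k2).
x=0.000000, w=0.370000:
  k1 = f(0.000000, 0.370000) = -0.094461
  k2 = f(0.410000, 0.331271) = 0.334279
  w ← 0.370000 + (0.41/2)·(-0.094461 + 0.334279) = 0.419163
x=0.410000, w=0.419163:
  k1 = f(0.410000, 0.419163) = 0.288769
  k2 = f(0.820000, 0.537558) = 0.620612
  w ← 0.419163 + (0.41/2)·(0.288769 + 0.620612) = 0.605586
w(0.82) ≈ 0.6056

0.6056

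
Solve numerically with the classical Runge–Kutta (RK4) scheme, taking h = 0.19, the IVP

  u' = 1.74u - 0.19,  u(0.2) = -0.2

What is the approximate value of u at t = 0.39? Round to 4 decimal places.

-0.3211

RK4: k1 = f(t_n, u_n); k2 = f(t_n + h/2, u_n + (h/2)·k1); k3 = f(t_n + h/2, u_n + (h/2)·k2); k4 = f(t_n + h, u_n + h·k3); u_{n+1} = u_n + (h/6)·(k1 + 2k2 + 2k3 + k4).
t=0.200000, u=-0.200000:
  k1 = f(0.200000, -0.200000) = -0.538000
  k2 = f(0.295000, -0.251110) = -0.626931
  k3 = f(0.295000, -0.259558) = -0.641632
  k4 = f(0.390000, -0.321910) = -0.750123
  u ← -0.200000 + (0.19/6)·(k1 + 2k2 + 2k3 + k4) = -0.321133
u(0.39) ≈ -0.3211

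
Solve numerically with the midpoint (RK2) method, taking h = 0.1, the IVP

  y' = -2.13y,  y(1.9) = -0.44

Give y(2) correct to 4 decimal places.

-0.3563

Midpoint: k1 = f(t_n, y_n); k2 = f(t_n + h/2, y_n + (h/2)·k1); y_{n+1} = y_n + h·k2.
t=1.900000, y=-0.440000:
  k1 = f(1.900000, -0.440000) = 0.937200
  k2 = f(1.950000, -0.393140) = 0.837388
  y ← -0.440000 + 0.1·0.837388 = -0.356261
y(2) ≈ -0.3563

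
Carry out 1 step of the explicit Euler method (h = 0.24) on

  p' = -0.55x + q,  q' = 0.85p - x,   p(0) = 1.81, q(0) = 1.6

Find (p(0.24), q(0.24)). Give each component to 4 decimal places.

2.1940, 1.9692

Euler on (p,q): p_{n+1} = p_n + h·p', q_{n+1} = q_n + h·q'.
0.000000: (1.810000, 1.600000); f=(1.600000, 1.538500) → (2.194000, 1.969240)
(p(0.24), q(0.24)) ≈ (2.1940, 1.9692)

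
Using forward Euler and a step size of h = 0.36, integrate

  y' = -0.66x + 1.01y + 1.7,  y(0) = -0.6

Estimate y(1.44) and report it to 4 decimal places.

Euler: y_{n+1} = y_n + h·f(x_n, y_n).
x=0.000000, y=-0.600000: f=1.094000 → y ← -0.600000 + 0.36·1.094000 = -0.206160
x=0.360000, y=-0.206160: f=1.254178 → y ← -0.206160 + 0.36·1.254178 = 0.245344
x=0.720000, y=0.245344: f=1.472598 → y ← 0.245344 + 0.36·1.472598 = 0.775479
x=1.080000, y=0.775479: f=1.770434 → y ← 0.775479 + 0.36·1.770434 = 1.412836
y(1.44) ≈ 1.4128

1.4128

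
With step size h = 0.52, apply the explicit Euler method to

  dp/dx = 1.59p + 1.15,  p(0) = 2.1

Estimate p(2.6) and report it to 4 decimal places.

56.7158

Euler: p_{n+1} = p_n + h·f(x_n, p_n).
x=0.000000, p=2.100000: f=4.489000 → p ← 2.100000 + 0.52·4.489000 = 4.434280
x=0.520000, p=4.434280: f=8.200505 → p ← 4.434280 + 0.52·8.200505 = 8.698543
x=1.040000, p=8.698543: f=14.980683 → p ← 8.698543 + 0.52·14.980683 = 16.488498
x=1.560000, p=16.488498: f=27.366712 → p ← 16.488498 + 0.52·27.366712 = 30.719188
x=2.080000, p=30.719188: f=49.993509 → p ← 30.719188 + 0.52·49.993509 = 56.715812
p(2.6) ≈ 56.7158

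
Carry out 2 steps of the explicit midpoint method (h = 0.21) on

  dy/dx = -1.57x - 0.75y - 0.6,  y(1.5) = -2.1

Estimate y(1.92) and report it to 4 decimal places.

-2.7232

Midpoint: k1 = f(x_n, y_n); k2 = f(x_n + h/2, y_n + (h/2)·k1); y_{n+1} = y_n + h·k2.
x=1.500000, y=-2.100000:
  k1 = f(1.500000, -2.100000) = -1.380000
  k2 = f(1.605000, -2.244900) = -1.436175
  y ← -2.100000 + 0.21·(-1.436175) = -2.401597
x=1.710000, y=-2.401597:
  k1 = f(1.710000, -2.401597) = -1.483502
  k2 = f(1.815000, -2.557365) = -1.531527
  y ← -2.401597 + 0.21·(-1.531527) = -2.723217
y(1.92) ≈ -2.7232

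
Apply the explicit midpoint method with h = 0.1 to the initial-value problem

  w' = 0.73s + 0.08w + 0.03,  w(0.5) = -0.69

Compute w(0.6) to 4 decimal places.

Midpoint: k1 = f(s_n, w_n); k2 = f(s_n + h/2, w_n + (h/2)·k1); w_{n+1} = w_n + h·k2.
s=0.500000, w=-0.690000:
  k1 = f(0.500000, -0.690000) = 0.339800
  k2 = f(0.550000, -0.673010) = 0.377659
  w ← -0.690000 + 0.1·0.377659 = -0.652234
w(0.6) ≈ -0.6522

-0.6522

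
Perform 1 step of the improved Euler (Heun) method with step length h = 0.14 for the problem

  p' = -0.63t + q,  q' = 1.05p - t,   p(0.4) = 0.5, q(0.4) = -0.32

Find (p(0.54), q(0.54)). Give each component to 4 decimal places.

0.4150, -0.3182

Heun on (p,q): k1 = f(t_n, state_n); k2 = f(t_n + h, state_n + h·k1); state_{n+1} = state_n + (h/2)·(k1 + k2).
0.400000: (0.500000, -0.320000)
  k1 = (-0.572000, 0.125000)
  predictor → (0.419920, -0.302500)
  k2 = (-0.642700, -0.099084)
  → (0.414971, -0.318186)
(p(0.54), q(0.54)) ≈ (0.4150, -0.3182)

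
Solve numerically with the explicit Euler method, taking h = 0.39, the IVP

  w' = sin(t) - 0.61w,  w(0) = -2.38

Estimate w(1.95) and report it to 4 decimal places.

0.2767

Euler: w_{n+1} = w_n + h·f(t_n, w_n).
t=0.000000, w=-2.380000: f=1.451800 → w ← -2.380000 + 0.39·1.451800 = -1.813798
t=0.390000, w=-1.813798: f=1.486605 → w ← -1.813798 + 0.39·1.486605 = -1.234022
t=0.780000, w=-1.234022: f=1.456033 → w ← -1.234022 + 0.39·1.456033 = -0.666169
t=1.170000, w=-0.666169: f=1.327114 → w ← -0.666169 + 0.39·1.327114 = -0.148595
t=1.560000, w=-0.148595: f=1.090585 → w ← -0.148595 + 0.39·1.090585 = 0.276733
w(1.95) ≈ 0.2767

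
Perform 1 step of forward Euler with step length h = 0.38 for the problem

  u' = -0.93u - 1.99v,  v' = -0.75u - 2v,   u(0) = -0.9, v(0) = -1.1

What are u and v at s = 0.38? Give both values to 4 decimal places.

0.2499, -0.0075

Euler on (u,v): u_{n+1} = u_n + h·u', v_{n+1} = v_n + h·v'.
0.000000: (-0.900000, -1.100000); f=(3.026000, 2.875000) → (0.249880, -0.007500)
(u(0.38), v(0.38)) ≈ (0.2499, -0.0075)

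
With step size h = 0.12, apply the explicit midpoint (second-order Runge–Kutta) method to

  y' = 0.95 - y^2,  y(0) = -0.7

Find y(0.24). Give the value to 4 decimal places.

-0.5706

Midpoint: k1 = f(x_n, y_n); k2 = f(x_n + h/2, y_n + (h/2)·k1); y_{n+1} = y_n + h·k2.
x=0.000000, y=-0.700000:
  k1 = f(0.000000, -0.700000) = 0.460000
  k2 = f(0.060000, -0.672400) = 0.497878
  y ← -0.700000 + 0.12·0.497878 = -0.640255
x=0.120000, y=-0.640255:
  k1 = f(0.120000, -0.640255) = 0.540074
  k2 = f(0.180000, -0.607850) = 0.580518
  y ← -0.640255 + 0.12·0.580518 = -0.570592
y(0.24) ≈ -0.5706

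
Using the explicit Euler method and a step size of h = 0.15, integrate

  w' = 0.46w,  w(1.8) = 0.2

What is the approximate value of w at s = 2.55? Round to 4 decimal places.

Euler: w_{n+1} = w_n + h·f(s_n, w_n).
s=1.800000, w=0.200000: f=0.092000 → w ← 0.200000 + 0.15·0.092000 = 0.213800
s=1.950000, w=0.213800: f=0.098348 → w ← 0.213800 + 0.15·0.098348 = 0.228552
s=2.100000, w=0.228552: f=0.105134 → w ← 0.228552 + 0.15·0.105134 = 0.244322
s=2.250000, w=0.244322: f=0.112388 → w ← 0.244322 + 0.15·0.112388 = 0.261181
s=2.400000, w=0.261181: f=0.120143 → w ← 0.261181 + 0.15·0.120143 = 0.279202
w(2.55) ≈ 0.2792

0.2792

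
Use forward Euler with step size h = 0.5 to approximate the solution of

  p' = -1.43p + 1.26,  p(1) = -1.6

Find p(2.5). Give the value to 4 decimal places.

Euler: p_{n+1} = p_n + h·f(t_n, p_n).
t=1.000000, p=-1.600000: f=3.548000 → p ← -1.600000 + 0.5·3.548000 = 0.174000
t=1.500000, p=0.174000: f=1.011180 → p ← 0.174000 + 0.5·1.011180 = 0.679590
t=2.000000, p=0.679590: f=0.288186 → p ← 0.679590 + 0.5·0.288186 = 0.823683
p(2.5) ≈ 0.8237

0.8237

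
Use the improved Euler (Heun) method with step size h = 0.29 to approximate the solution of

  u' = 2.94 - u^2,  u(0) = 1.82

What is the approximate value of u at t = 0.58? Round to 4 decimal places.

1.7410

Heun: k1 = f(t_n, u_n); k2 = f(t_n + h, u_n + h·k1); u_{n+1} = u_n + (h/2)·(k1 + k2).
t=0.000000, u=1.820000:
  k1 = f(0.000000, 1.820000) = -0.372400
  k2 = f(0.290000, 1.712004) = 0.009042
  u ← 1.820000 + (0.29/2)·(-0.372400 + 0.009042) = 1.767313
t=0.290000, u=1.767313:
  k1 = f(0.290000, 1.767313) = -0.183396
  k2 = f(0.580000, 1.714128) = 0.001764
  u ← 1.767313 + (0.29/2)·(-0.183396 + 0.001764) = 1.740977
u(0.58) ≈ 1.7410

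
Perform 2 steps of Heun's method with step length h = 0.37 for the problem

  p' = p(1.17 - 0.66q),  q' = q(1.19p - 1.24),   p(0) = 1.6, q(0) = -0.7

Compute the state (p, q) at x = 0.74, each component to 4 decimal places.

Heun on (p,q): k1 = f(x_n, state_n); k2 = f(x_n + h, state_n + h·k1); state_{n+1} = state_n + (h/2)·(k1 + k2).
0.000000: (1.600000, -0.700000)
  k1 = (2.611200, -0.464800)
  predictor → (2.566144, -0.871976)
  k2 = (4.479215, -1.581513)
  → (2.911727, -1.078568)
0.370000: (2.911727, -1.078568)
  k1 = (5.479447, -2.399765)
  predictor → (4.939122, -1.966481)
  k2 = (12.189148, -9.119664)
  → (6.180417, -3.209662)
(p(0.74), q(0.74)) ≈ (6.1804, -3.2097)

6.1804, -3.2097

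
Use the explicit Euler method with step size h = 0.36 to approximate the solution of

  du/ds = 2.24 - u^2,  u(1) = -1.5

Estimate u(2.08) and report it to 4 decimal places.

-1.5267

Euler: u_{n+1} = u_n + h·f(s_n, u_n).
s=1.000000, u=-1.500000: f=-0.010000 → u ← -1.500000 + 0.36·(-0.010000) = -1.503600
s=1.360000, u=-1.503600: f=-0.020813 → u ← -1.503600 + 0.36·(-0.020813) = -1.511093
s=1.720000, u=-1.511093: f=-0.043401 → u ← -1.511093 + 0.36·(-0.043401) = -1.526717
u(2.08) ≈ -1.5267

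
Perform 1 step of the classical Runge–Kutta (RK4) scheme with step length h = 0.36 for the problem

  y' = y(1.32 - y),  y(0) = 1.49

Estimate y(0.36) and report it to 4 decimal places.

RK4: k1 = f(t_n, y_n); k2 = f(t_n + h/2, y_n + (h/2)·k1); k3 = f(t_n + h/2, y_n + (h/2)·k2); k4 = f(t_n + h, y_n + h·k3); y_{n+1} = y_n + (h/6)·(k1 + 2k2 + 2k3 + k4).
t=0.000000, y=1.490000:
  k1 = f(0.000000, 1.490000) = -0.253300
  k2 = f(0.180000, 1.444406) = -0.179693
  k3 = f(0.180000, 1.457655) = -0.200654
  k4 = f(0.360000, 1.417765) = -0.138607
  y ← 1.490000 + (0.36/6)·(k1 + 2k2 + 2k3 + k4) = 1.420844
y(0.36) ≈ 1.4208

1.4208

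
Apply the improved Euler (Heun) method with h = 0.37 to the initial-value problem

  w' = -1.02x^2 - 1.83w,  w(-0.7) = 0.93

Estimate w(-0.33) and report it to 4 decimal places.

0.4631

Heun: k1 = f(x_n, w_n); k2 = f(x_n + h, w_n + h·k1); w_{n+1} = w_n + (h/2)·(k1 + k2).
x=-0.700000, w=0.930000:
  k1 = f(-0.700000, 0.930000) = -2.201700
  k2 = f(-0.330000, 0.115371) = -0.322207
  w ← 0.930000 + (0.37/2)·(-2.201700 + (-0.322207)) = 0.463077
w(-0.33) ≈ 0.4631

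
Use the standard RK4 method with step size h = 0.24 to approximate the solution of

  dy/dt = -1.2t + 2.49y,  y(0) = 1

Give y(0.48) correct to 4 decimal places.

RK4: k1 = f(t_n, y_n); k2 = f(t_n + h/2, y_n + (h/2)·k1); k3 = f(t_n + h/2, y_n + (h/2)·k2); k4 = f(t_n + h, y_n + h·k3); y_{n+1} = y_n + (h/6)·(k1 + 2k2 + 2k3 + k4).
t=0.000000, y=1.000000:
  k1 = f(0.000000, 1.000000) = 2.490000
  k2 = f(0.120000, 1.298800) = 3.090012
  k3 = f(0.120000, 1.370801) = 3.269296
  k4 = f(0.240000, 1.784631) = 4.155731
  y ← 1.000000 + (0.24/6)·(k1 + 2k2 + 2k3 + k4) = 1.774574
t=0.240000, y=1.774574:
  k1 = f(0.240000, 1.774574) = 4.130689
  k2 = f(0.360000, 2.270257) = 5.220939
  k3 = f(0.360000, 2.401086) = 5.546705
  k4 = f(0.480000, 3.105783) = 7.157400
  y ← 1.774574 + (0.24/6)·(k1 + 2k2 + 2k3 + k4) = 3.087509
y(0.48) ≈ 3.0875

3.0875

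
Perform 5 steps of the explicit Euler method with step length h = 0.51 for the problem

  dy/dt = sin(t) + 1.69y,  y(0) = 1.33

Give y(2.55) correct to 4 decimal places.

34.2772

Euler: y_{n+1} = y_n + h·f(t_n, y_n).
t=0.000000, y=1.330000: f=2.247700 → y ← 1.330000 + 0.51·2.247700 = 2.476327
t=0.510000, y=2.476327: f=4.673170 → y ← 2.476327 + 0.51·4.673170 = 4.859644
t=1.020000, y=4.859644: f=9.064906 → y ← 4.859644 + 0.51·9.064906 = 9.482746
t=1.530000, y=9.482746: f=17.025008 → y ← 9.482746 + 0.51·17.025008 = 18.165500
t=2.040000, y=18.165500: f=31.591623 → y ← 18.165500 + 0.51·31.591623 = 34.277227
y(2.55) ≈ 34.2772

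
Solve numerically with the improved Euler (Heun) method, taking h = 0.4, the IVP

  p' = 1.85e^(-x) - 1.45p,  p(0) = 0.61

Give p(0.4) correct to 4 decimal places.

0.7622

Heun: k1 = f(x_n, p_n); k2 = f(x_n + h, p_n + h·k1); p_{n+1} = p_n + (h/2)·(k1 + k2).
x=0.000000, p=0.610000:
  k1 = f(0.000000, 0.610000) = 0.965500
  k2 = f(0.400000, 0.996200) = -0.204398
  p ← 0.610000 + (0.4/2)·(0.965500 + (-0.204398)) = 0.762220
p(0.4) ≈ 0.7622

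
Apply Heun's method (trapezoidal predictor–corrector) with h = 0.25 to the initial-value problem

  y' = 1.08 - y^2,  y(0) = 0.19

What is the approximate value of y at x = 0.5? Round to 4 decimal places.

0.6235

Heun: k1 = f(x_n, y_n); k2 = f(x_n + h, y_n + h·k1); y_{n+1} = y_n + (h/2)·(k1 + k2).
x=0.000000, y=0.190000:
  k1 = f(0.000000, 0.190000) = 1.043900
  k2 = f(0.250000, 0.450975) = 0.876622
  y ← 0.190000 + (0.25/2)·(1.043900 + 0.876622) = 0.430065
x=0.250000, y=0.430065:
  k1 = f(0.250000, 0.430065) = 0.895044
  k2 = f(0.500000, 0.653826) = 0.652511
  y ← 0.430065 + (0.25/2)·(0.895044 + 0.652511) = 0.623510
y(0.5) ≈ 0.6235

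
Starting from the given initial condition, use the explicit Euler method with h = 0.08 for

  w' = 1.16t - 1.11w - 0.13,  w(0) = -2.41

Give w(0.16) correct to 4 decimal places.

Euler: w_{n+1} = w_n + h·f(t_n, w_n).
t=0.000000, w=-2.410000: f=2.545100 → w ← -2.410000 + 0.08·2.545100 = -2.206392
t=0.080000, w=-2.206392: f=2.411895 → w ← -2.206392 + 0.08·2.411895 = -2.013440
w(0.16) ≈ -2.0134

-2.0134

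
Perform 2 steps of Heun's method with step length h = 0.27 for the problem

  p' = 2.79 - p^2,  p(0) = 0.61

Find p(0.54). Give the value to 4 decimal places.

1.3741

Heun: k1 = f(t_n, p_n); k2 = f(t_n + h, p_n + h·k1); p_{n+1} = p_n + (h/2)·(k1 + k2).
t=0.000000, p=0.610000:
  k1 = f(0.000000, 0.610000) = 2.417900
  k2 = f(0.270000, 1.262833) = 1.195253
  p ← 0.610000 + (0.27/2)·(2.417900 + 1.195253) = 1.097776
t=0.270000, p=1.097776:
  k1 = f(0.270000, 1.097776) = 1.584889
  k2 = f(0.540000, 1.525696) = 0.462253
  p ← 1.097776 + (0.27/2)·(1.584889 + 0.462253) = 1.374140
p(0.54) ≈ 1.3741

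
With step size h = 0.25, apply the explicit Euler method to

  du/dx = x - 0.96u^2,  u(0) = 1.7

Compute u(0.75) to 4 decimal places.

Euler: u_{n+1} = u_n + h·f(x_n, u_n).
x=0.000000, u=1.700000: f=-2.774400 → u ← 1.700000 + 0.25·(-2.774400) = 1.006400
x=0.250000, u=1.006400: f=-0.722327 → u ← 1.006400 + 0.25·(-0.722327) = 0.825818
x=0.500000, u=0.825818: f=-0.154697 → u ← 0.825818 + 0.25·(-0.154697) = 0.787144
u(0.75) ≈ 0.7871

0.7871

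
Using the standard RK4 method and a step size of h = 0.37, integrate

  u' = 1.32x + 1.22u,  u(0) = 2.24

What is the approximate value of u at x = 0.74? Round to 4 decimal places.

RK4: k1 = f(x_n, u_n); k2 = f(x_n + h/2, u_n + (h/2)·k1); k3 = f(x_n + h/2, u_n + (h/2)·k2); k4 = f(x_n + h, u_n + h·k3); u_{n+1} = u_n + (h/6)·(k1 + 2k2 + 2k3 + k4).
x=0.000000, u=2.240000:
  k1 = f(0.000000, 2.240000) = 2.732800
  k2 = f(0.185000, 2.745568) = 3.593793
  k3 = f(0.185000, 2.904852) = 3.788119
  k4 = f(0.370000, 3.641604) = 4.931157
  u ← 2.240000 + (0.37/6)·(k1 + 2k2 + 2k3 + k4) = 3.623046
x=0.370000, u=3.623046:
  k1 = f(0.370000, 3.623046) = 4.908517
  k2 = f(0.555000, 4.531122) = 6.260569
  k3 = f(0.555000, 4.781252) = 6.565727
  k4 = f(0.740000, 6.052366) = 8.360686
  u ← 3.623046 + (0.37/6)·(k1 + 2k2 + 2k3 + k4) = 6.023224
u(0.74) ≈ 6.0232

6.0232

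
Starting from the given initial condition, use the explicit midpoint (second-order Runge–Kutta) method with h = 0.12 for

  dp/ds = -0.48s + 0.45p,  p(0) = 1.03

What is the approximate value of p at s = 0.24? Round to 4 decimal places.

Midpoint: k1 = f(s_n, p_n); k2 = f(s_n + h/2, p_n + (h/2)·k1); p_{n+1} = p_n + h·k2.
s=0.000000, p=1.030000:
  k1 = f(0.000000, 1.030000) = 0.463500
  k2 = f(0.060000, 1.057810) = 0.447214
  p ← 1.030000 + 0.12·0.447214 = 1.083666
s=0.120000, p=1.083666:
  k1 = f(0.120000, 1.083666) = 0.430050
  k2 = f(0.180000, 1.109469) = 0.412861
  p ← 1.083666 + 0.12·0.412861 = 1.133209
p(0.24) ≈ 1.1332

1.1332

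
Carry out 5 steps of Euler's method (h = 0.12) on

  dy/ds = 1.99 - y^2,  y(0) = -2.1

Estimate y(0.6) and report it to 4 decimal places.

Euler: y_{n+1} = y_n + h·f(s_n, y_n).
s=0.000000, y=-2.100000: f=-2.420000 → y ← -2.100000 + 0.12·(-2.420000) = -2.390400
s=0.120000, y=-2.390400: f=-3.724012 → y ← -2.390400 + 0.12·(-3.724012) = -2.837281
s=0.240000, y=-2.837281: f=-6.060166 → y ← -2.837281 + 0.12·(-6.060166) = -3.564501
s=0.360000, y=-3.564501: f=-10.715670 → y ← -3.564501 + 0.12·(-10.715670) = -4.850382
s=0.480000, y=-4.850382: f=-21.536204 → y ← -4.850382 + 0.12·(-21.536204) = -7.434726
y(0.6) ≈ -7.4347

-7.4347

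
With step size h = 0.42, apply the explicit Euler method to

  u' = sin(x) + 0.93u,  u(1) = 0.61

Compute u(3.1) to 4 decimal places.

Euler: u_{n+1} = u_n + h·f(x_n, u_n).
x=1.000000, u=0.610000: f=1.408771 → u ← 0.610000 + 0.42·1.408771 = 1.201684
x=1.420000, u=1.201684: f=2.106218 → u ← 1.201684 + 0.42·2.106218 = 2.086295
x=1.840000, u=2.086295: f=2.904238 → u ← 2.086295 + 0.42·2.904238 = 3.306075
x=2.260000, u=3.306075: f=3.846402 → u ← 3.306075 + 0.42·3.846402 = 4.921564
x=2.680000, u=4.921564: f=5.022429 → u ← 4.921564 + 0.42·5.022429 = 7.030984
u(3.1) ≈ 7.0310

7.0310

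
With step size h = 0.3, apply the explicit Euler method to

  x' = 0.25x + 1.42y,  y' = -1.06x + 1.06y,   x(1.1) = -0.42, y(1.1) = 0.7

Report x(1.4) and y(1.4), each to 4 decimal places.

-0.1533, 1.0562

Euler on (x,y): x_{n+1} = x_n + h·x', y_{n+1} = y_n + h·y'.
1.100000: (-0.420000, 0.700000); f=(0.889000, 1.187200) → (-0.153300, 1.056160)
(x(1.4), y(1.4)) ≈ (-0.1533, 1.0562)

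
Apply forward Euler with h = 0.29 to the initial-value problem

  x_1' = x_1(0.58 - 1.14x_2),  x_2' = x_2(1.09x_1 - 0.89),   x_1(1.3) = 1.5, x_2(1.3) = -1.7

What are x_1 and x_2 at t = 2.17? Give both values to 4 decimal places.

10.7451, -7.3022

Euler on (x_1,x_2): x_1_{n+1} = x_1_n + h·x_1', x_2_{n+1} = x_2_n + h·x_2'.
1.300000: (1.500000, -1.700000); f=(3.777000, -1.266500) → (2.595330, -2.067285)
1.590000: (2.595330, -2.067285); f=(7.621718, -4.008279) → (4.805628, -3.229686)
1.880000: (4.805628, -3.229686); f=(20.480828, -14.043110) → (10.745068, -7.302188)
(x_1(2.17), x_2(2.17)) ≈ (10.7451, -7.3022)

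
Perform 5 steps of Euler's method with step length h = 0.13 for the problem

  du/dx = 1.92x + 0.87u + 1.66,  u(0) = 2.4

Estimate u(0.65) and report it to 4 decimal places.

5.8165

Euler: u_{n+1} = u_n + h·f(x_n, u_n).
x=0.000000, u=2.400000: f=3.748000 → u ← 2.400000 + 0.13·3.748000 = 2.887240
x=0.130000, u=2.887240: f=4.421499 → u ← 2.887240 + 0.13·4.421499 = 3.462035
x=0.260000, u=3.462035: f=5.171170 → u ← 3.462035 + 0.13·5.171170 = 4.134287
x=0.390000, u=4.134287: f=6.005630 → u ← 4.134287 + 0.13·6.005630 = 4.915019
x=0.520000, u=4.915019: f=6.934466 → u ← 4.915019 + 0.13·6.934466 = 5.816499
u(0.65) ≈ 5.8165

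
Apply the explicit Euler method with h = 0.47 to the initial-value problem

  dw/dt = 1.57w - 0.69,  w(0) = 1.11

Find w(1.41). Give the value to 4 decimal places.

3.9590

Euler: w_{n+1} = w_n + h·f(t_n, w_n).
t=0.000000, w=1.110000: f=1.052700 → w ← 1.110000 + 0.47·1.052700 = 1.604769
t=0.470000, w=1.604769: f=1.829487 → w ← 1.604769 + 0.47·1.829487 = 2.464628
t=0.940000, w=2.464628: f=3.179466 → w ← 2.464628 + 0.47·3.179466 = 3.958977
w(1.41) ≈ 3.9590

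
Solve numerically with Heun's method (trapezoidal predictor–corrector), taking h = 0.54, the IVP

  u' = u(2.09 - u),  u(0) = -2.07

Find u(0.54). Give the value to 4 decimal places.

Heun: k1 = f(t_n, u_n); k2 = f(t_n + h, u_n + h·k1); u_{n+1} = u_n + (h/2)·(k1 + k2).
t=0.000000, u=-2.070000:
  k1 = f(0.000000, -2.070000) = -8.611200
  k2 = f(0.540000, -6.720048) = -59.203945
  u ← -2.070000 + (0.54/2)·(-8.611200 + (-59.203945)) = -20.380089
u(0.54) ≈ -20.3801

-20.3801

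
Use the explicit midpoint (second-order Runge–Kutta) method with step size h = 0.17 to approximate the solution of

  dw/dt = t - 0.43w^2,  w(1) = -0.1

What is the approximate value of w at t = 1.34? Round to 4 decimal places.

0.2953

Midpoint: k1 = f(t_n, w_n); k2 = f(t_n + h/2, w_n + (h/2)·k1); w_{n+1} = w_n + h·k2.
t=1.000000, w=-0.100000:
  k1 = f(1.000000, -0.100000) = 0.995700
  k2 = f(1.085000, -0.015365) = 1.084898
  w ← -0.100000 + 0.17·1.084898 = 0.084433
t=1.170000, w=0.084433:
  k1 = f(1.170000, 0.084433) = 1.166935
  k2 = f(1.255000, 0.183622) = 1.240502
  w ← 0.084433 + 0.17·1.240502 = 0.295318
w(1.34) ≈ 0.2953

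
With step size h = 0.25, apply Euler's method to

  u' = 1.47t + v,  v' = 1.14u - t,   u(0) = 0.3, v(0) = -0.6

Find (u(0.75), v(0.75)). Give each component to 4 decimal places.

0.1634, -0.6270

Euler on (u,v): u_{n+1} = u_n + h·u', v_{n+1} = v_n + h·v'.
0.000000: (0.300000, -0.600000); f=(-0.600000, 0.342000) → (0.150000, -0.514500)
0.250000: (0.150000, -0.514500); f=(-0.147000, -0.079000) → (0.113250, -0.534250)
0.500000: (0.113250, -0.534250); f=(0.200750, -0.370895) → (0.163438, -0.626974)
(u(0.75), v(0.75)) ≈ (0.1634, -0.6270)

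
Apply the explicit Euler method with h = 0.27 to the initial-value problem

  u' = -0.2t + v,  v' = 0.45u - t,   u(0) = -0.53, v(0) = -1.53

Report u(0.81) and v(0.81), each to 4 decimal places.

-1.8984, -2.0963

Euler on (u,v): u_{n+1} = u_n + h·u', v_{n+1} = v_n + h·v'.
0.000000: (-0.530000, -1.530000); f=(-1.530000, -0.238500) → (-0.943100, -1.594395)
0.270000: (-0.943100, -1.594395); f=(-1.648395, -0.694395) → (-1.388167, -1.781882)
0.540000: (-1.388167, -1.781882); f=(-1.889882, -1.164675) → (-1.898435, -2.096344)
(u(0.81), v(0.81)) ≈ (-1.8984, -2.0963)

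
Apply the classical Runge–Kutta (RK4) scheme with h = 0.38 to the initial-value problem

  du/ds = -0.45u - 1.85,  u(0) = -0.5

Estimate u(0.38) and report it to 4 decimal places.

-1.0676

RK4: k1 = f(s_n, u_n); k2 = f(s_n + h/2, u_n + (h/2)·k1); k3 = f(s_n + h/2, u_n + (h/2)·k2); k4 = f(s_n + h, u_n + h·k3); u_{n+1} = u_n + (h/6)·(k1 + 2k2 + 2k3 + k4).
s=0.000000, u=-0.500000:
  k1 = f(0.000000, -0.500000) = -1.625000
  k2 = f(0.190000, -0.808750) = -1.486063
  k3 = f(0.190000, -0.782352) = -1.497942
  k4 = f(0.380000, -1.069218) = -1.368852
  u ← -0.500000 + (0.38/6)·(k1 + 2k2 + 2k3 + k4) = -1.067584
u(0.38) ≈ -1.0676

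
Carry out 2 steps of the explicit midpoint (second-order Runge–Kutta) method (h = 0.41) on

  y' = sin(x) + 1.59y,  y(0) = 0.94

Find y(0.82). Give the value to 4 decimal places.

3.7128

Midpoint: k1 = f(x_n, y_n); k2 = f(x_n + h/2, y_n + (h/2)·k1); y_{n+1} = y_n + h·k2.
x=0.000000, y=0.940000:
  k1 = f(0.000000, 0.940000) = 1.494600
  k2 = f(0.205000, 1.246393) = 2.185332
  y ← 0.940000 + 0.41·2.185332 = 1.835986
x=0.410000, y=1.835986:
  k1 = f(0.410000, 1.835986) = 3.317827
  k2 = f(0.615000, 2.516141) = 4.577622
  y ← 1.835986 + 0.41·4.577622 = 3.712811
y(0.82) ≈ 3.7128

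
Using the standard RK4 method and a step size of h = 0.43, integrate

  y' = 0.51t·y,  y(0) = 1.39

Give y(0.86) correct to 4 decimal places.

RK4: k1 = f(t_n, y_n); k2 = f(t_n + h/2, y_n + (h/2)·k1); k3 = f(t_n + h/2, y_n + (h/2)·k2); k4 = f(t_n + h, y_n + h·k3); y_{n+1} = y_n + (h/6)·(k1 + 2k2 + 2k3 + k4).
t=0.000000, y=1.390000:
  k1 = f(0.000000, 1.390000) = 0.000000
  k2 = f(0.215000, 1.390000) = 0.152413
  k3 = f(0.215000, 1.422769) = 0.156007
  k4 = f(0.430000, 1.457083) = 0.319538
  y ← 1.390000 + (0.43/6)·(k1 + 2k2 + 2k3 + k4) = 1.457107
t=0.430000, y=1.457107:
  k1 = f(0.430000, 1.457107) = 0.319544
  k2 = f(0.645000, 1.525809) = 0.501915
  k3 = f(0.645000, 1.565019) = 0.514813
  k4 = f(0.860000, 1.678477) = 0.736180
  y ← 1.457107 + (0.43/6)·(k1 + 2k2 + 2k3 + k4) = 1.678498
y(0.86) ≈ 1.6785

1.6785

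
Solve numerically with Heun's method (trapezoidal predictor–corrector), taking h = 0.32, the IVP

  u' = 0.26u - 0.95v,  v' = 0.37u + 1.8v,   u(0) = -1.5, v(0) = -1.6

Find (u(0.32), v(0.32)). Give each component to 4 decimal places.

Heun on (u,v): k1 = f(s_n, state_n); k2 = f(s_n + h, state_n + h·k1); state_{n+1} = state_n + (h/2)·(k1 + k2).
0.000000: (-1.500000, -1.600000)
  k1 = (1.130000, -3.435000)
  predictor → (-1.138400, -2.699200)
  k2 = (2.268256, -5.279768)
  → (-0.956279, -2.994363)
(u(0.32), v(0.32)) ≈ (-0.9563, -2.9944)

-0.9563, -2.9944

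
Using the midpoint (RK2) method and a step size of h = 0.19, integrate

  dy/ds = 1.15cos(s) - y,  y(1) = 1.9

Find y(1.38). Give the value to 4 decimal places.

1.4302

Midpoint: k1 = f(s_n, y_n); k2 = f(s_n + h/2, y_n + (h/2)·k1); y_{n+1} = y_n + h·k2.
s=1.000000, y=1.900000:
  k1 = f(1.000000, 1.900000) = -1.278652
  k2 = f(1.095000, 1.778528) = -1.251775
  y ← 1.900000 + 0.19·(-1.251775) = 1.662163
s=1.190000, y=1.662163:
  k1 = f(1.190000, 1.662163) = -1.234754
  k2 = f(1.285000, 1.544861) = -1.220651
  y ← 1.662163 + 0.19·(-1.220651) = 1.430239
y(1.38) ≈ 1.4302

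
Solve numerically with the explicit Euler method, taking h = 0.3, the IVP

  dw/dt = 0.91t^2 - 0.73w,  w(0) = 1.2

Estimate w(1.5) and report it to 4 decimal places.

0.9862

Euler: w_{n+1} = w_n + h·f(t_n, w_n).
t=0.000000, w=1.200000: f=-0.876000 → w ← 1.200000 + 0.3·(-0.876000) = 0.937200
t=0.300000, w=0.937200: f=-0.602256 → w ← 0.937200 + 0.3·(-0.602256) = 0.756523
t=0.600000, w=0.756523: f=-0.224662 → w ← 0.756523 + 0.3·(-0.224662) = 0.689125
t=0.900000, w=0.689125: f=0.234039 → w ← 0.689125 + 0.3·0.234039 = 0.759336
t=1.200000, w=0.759336: f=0.756084 → w ← 0.759336 + 0.3·0.756084 = 0.986162
w(1.5) ≈ 0.9862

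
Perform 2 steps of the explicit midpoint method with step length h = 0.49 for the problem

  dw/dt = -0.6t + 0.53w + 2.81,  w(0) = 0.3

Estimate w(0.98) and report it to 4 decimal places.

Midpoint: k1 = f(t_n, w_n); k2 = f(t_n + h/2, w_n + (h/2)·k1); w_{n+1} = w_n + h·k2.
t=0.000000, w=0.300000:
  k1 = f(0.000000, 0.300000) = 2.969000
  k2 = f(0.245000, 1.027405) = 3.207525
  w ← 0.300000 + 0.49·3.207525 = 1.871687
t=0.490000, w=1.871687:
  k1 = f(0.490000, 1.871687) = 3.507994
  k2 = f(0.735000, 2.731146) = 3.816507
  w ← 1.871687 + 0.49·3.816507 = 3.741776
w(0.98) ≈ 3.7418

3.7418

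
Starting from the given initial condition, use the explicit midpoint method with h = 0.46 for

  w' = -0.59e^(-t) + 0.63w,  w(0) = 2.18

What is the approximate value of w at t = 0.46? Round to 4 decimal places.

Midpoint: k1 = f(t_n, w_n); k2 = f(t_n + h/2, w_n + (h/2)·k1); w_{n+1} = w_n + h·k2.
t=0.000000, w=2.180000:
  k1 = f(0.000000, 2.180000) = 0.783400
  k2 = f(0.230000, 2.360182) = 1.018140
  w ← 2.180000 + 0.46·1.018140 = 2.648344
w(0.46) ≈ 2.6483

2.6483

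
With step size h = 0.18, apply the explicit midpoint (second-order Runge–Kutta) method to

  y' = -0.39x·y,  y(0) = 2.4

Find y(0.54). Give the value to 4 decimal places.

Midpoint: k1 = f(x_n, y_n); k2 = f(x_n + h/2, y_n + (h/2)·k1); y_{n+1} = y_n + h·k2.
x=0.000000, y=2.400000:
  k1 = f(0.000000, 2.400000) = 0.000000
  k2 = f(0.090000, 2.400000) = -0.084240
  y ← 2.400000 + 0.18·(-0.084240) = 2.384837
x=0.180000, y=2.384837:
  k1 = f(0.180000, 2.384837) = -0.167416
  k2 = f(0.270000, 2.369769) = -0.249537
  y ← 2.384837 + 0.18·(-0.249537) = 2.339920
x=0.360000, y=2.339920:
  k1 = f(0.360000, 2.339920) = -0.328525
  k2 = f(0.450000, 2.310353) = -0.405467
  y ← 2.339920 + 0.18·(-0.405467) = 2.266936
y(0.54) ≈ 2.2669

2.2669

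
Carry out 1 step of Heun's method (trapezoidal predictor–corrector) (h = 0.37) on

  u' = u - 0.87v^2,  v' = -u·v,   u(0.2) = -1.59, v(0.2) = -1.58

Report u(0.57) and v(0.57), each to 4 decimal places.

-3.8512, -3.4291

Heun on (u,v): k1 = f(x_n, state_n); k2 = f(x_n + h, state_n + h·k1); state_{n+1} = state_n + (h/2)·(k1 + k2).
0.200000: (-1.590000, -1.580000)
  k1 = (-3.761868, -2.512200)
  predictor → (-2.981891, -2.509514)
  k2 = (-8.460856, -7.483098)
  → (-3.851204, -3.429130)
(u(0.57), v(0.57)) ≈ (-3.8512, -3.4291)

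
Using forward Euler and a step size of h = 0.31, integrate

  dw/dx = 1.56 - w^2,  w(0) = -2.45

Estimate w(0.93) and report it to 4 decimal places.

-26.6706

Euler: w_{n+1} = w_n + h·f(x_n, w_n).
x=0.000000, w=-2.450000: f=-4.442500 → w ← -2.450000 + 0.31·(-4.442500) = -3.827175
x=0.310000, w=-3.827175: f=-13.087268 → w ← -3.827175 + 0.31·(-13.087268) = -7.884228
x=0.620000, w=-7.884228: f=-60.601055 → w ← -7.884228 + 0.31·(-60.601055) = -26.670555
w(0.93) ≈ -26.6706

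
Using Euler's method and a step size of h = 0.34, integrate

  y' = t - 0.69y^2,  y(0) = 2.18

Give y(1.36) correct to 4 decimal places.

1.0848

Euler: y_{n+1} = y_n + h·f(t_n, y_n).
t=0.000000, y=2.180000: f=-3.279156 → y ← 2.180000 + 0.34·(-3.279156) = 1.065087
t=0.340000, y=1.065087: f=-0.442743 → y ← 1.065087 + 0.34·(-0.442743) = 0.914554
t=0.680000, y=0.914554: f=0.102877 → y ← 0.914554 + 0.34·0.102877 = 0.949533
t=1.020000, y=0.949533: f=0.397888 → y ← 0.949533 + 0.34·0.397888 = 1.084814
y(1.36) ≈ 1.0848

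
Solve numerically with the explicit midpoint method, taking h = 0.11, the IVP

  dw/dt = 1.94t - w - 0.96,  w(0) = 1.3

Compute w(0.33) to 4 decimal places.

Midpoint: k1 = f(t_n, w_n); k2 = f(t_n + h/2, w_n + (h/2)·k1); w_{n+1} = w_n + h·k2.
t=0.000000, w=1.300000:
  k1 = f(0.000000, 1.300000) = -2.260000
  k2 = f(0.055000, 1.175700) = -2.029000
  w ← 1.300000 + 0.11·(-2.029000) = 1.076810
t=0.110000, w=1.076810:
  k1 = f(0.110000, 1.076810) = -1.823410
  k2 = f(0.165000, 0.976522) = -1.616422
  w ← 1.076810 + 0.11·(-1.616422) = 0.899004
t=0.220000, w=0.899004:
  k1 = f(0.220000, 0.899004) = -1.432204
  k2 = f(0.275000, 0.820232) = -1.246732
  w ← 0.899004 + 0.11·(-1.246732) = 0.761863
w(0.33) ≈ 0.7619

0.7619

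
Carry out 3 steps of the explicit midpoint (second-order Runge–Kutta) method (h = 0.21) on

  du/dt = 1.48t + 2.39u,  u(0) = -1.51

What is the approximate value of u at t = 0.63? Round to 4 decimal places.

Midpoint: k1 = f(t_n, u_n); k2 = f(t_n + h/2, u_n + (h/2)·k1); u_{n+1} = u_n + h·k2.
t=0.000000, u=-1.510000:
  k1 = f(0.000000, -1.510000) = -3.608900
  k2 = f(0.105000, -1.888934) = -4.359153
  u ← -1.510000 + 0.21·(-4.359153) = -2.425422
t=0.210000, u=-2.425422:
  k1 = f(0.210000, -2.425422) = -5.485959
  k2 = f(0.315000, -3.001448) = -6.707261
  u ← -2.425422 + 0.21·(-6.707261) = -3.833947
t=0.420000, u=-3.833947:
  k1 = f(0.420000, -3.833947) = -8.541533
  k2 = f(0.525000, -4.730808) = -10.529631
  u ← -3.833947 + 0.21·(-10.529631) = -6.045169
u(0.63) ≈ -6.0452

-6.0452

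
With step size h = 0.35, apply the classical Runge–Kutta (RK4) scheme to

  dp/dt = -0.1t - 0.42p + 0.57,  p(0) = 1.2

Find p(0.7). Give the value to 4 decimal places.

1.2178

RK4: k1 = f(t_n, p_n); k2 = f(t_n + h/2, p_n + (h/2)·k1); k3 = f(t_n + h/2, p_n + (h/2)·k2); k4 = f(t_n + h, p_n + h·k3); p_{n+1} = p_n + (h/6)·(k1 + 2k2 + 2k3 + k4).
t=0.000000, p=1.200000:
  k1 = f(0.000000, 1.200000) = 0.066000
  k2 = f(0.175000, 1.211550) = 0.043649
  k3 = f(0.175000, 1.207639) = 0.045292
  k4 = f(0.350000, 1.215852) = 0.024342
  p ← 1.200000 + (0.35/6)·(k1 + 2k2 + 2k3 + k4) = 1.215646
t=0.350000, p=1.215646:
  k1 = f(0.350000, 1.215646) = 0.024429
  k2 = f(0.525000, 1.219921) = 0.005133
  k3 = f(0.525000, 1.216545) = 0.006551
  k4 = f(0.700000, 1.217939) = -0.011535
  p ← 1.215646 + (0.35/6)·(k1 + 2k2 + 2k3 + k4) = 1.217762
p(0.7) ≈ 1.2178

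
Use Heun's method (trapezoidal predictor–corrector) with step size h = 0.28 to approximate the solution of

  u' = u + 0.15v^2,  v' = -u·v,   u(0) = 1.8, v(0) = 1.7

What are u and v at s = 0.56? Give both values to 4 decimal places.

Heun on (u,v): k1 = f(s_n, state_n); k2 = f(s_n + h, state_n + h·k1); state_{n+1} = state_n + (h/2)·(k1 + k2).
0.000000: (1.800000, 1.700000)
  k1 = (2.233500, -3.060000)
  predictor → (2.425380, 0.843200)
  k2 = (2.532028, -2.045080)
  → (2.467174, 0.985289)
0.280000: (2.467174, 0.985289)
  k1 = (2.612793, -2.430879)
  predictor → (3.198756, 0.304643)
  k2 = (3.212677, -0.974478)
  → (3.282740, 0.508539)
(u(0.56), v(0.56)) ≈ (3.2827, 0.5085)

3.2827, 0.5085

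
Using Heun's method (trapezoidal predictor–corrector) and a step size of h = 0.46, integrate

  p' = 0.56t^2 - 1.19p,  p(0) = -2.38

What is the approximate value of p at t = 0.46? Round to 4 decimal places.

Heun: k1 = f(t_n, p_n); k2 = f(t_n + h, p_n + h·k1); p_{n+1} = p_n + (h/2)·(k1 + k2).
t=0.000000, p=-2.380000:
  k1 = f(0.000000, -2.380000) = 2.832200
  k2 = f(0.460000, -1.077188) = 1.400350
  p ← -2.380000 + (0.46/2)·(2.832200 + 1.400350) = -1.406514
p(0.46) ≈ -1.4065

-1.4065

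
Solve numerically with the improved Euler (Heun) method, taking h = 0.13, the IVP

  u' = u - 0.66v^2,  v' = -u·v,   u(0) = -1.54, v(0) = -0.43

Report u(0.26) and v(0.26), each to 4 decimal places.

-2.0513, -0.6796

Heun on (u,v): k1 = f(t_n, state_n); k2 = f(t_n + h, state_n + h·k1); state_{n+1} = state_n + (h/2)·(k1 + k2).
0.000000: (-1.540000, -0.430000)
  k1 = (-1.662034, -0.662200)
  predictor → (-1.756064, -0.516086)
  k2 = (-1.931852, -0.906280)
  → (-1.773603, -0.531951)
0.130000: (-1.773603, -0.531951)
  k1 = (-1.960364, -0.943470)
  predictor → (-2.028450, -0.654602)
  k2 = (-2.311263, -1.327828)
  → (-2.051258, -0.679586)
(u(0.26), v(0.26)) ≈ (-2.0513, -0.6796)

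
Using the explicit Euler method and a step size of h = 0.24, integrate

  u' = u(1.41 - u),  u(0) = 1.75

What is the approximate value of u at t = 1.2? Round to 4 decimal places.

Euler: u_{n+1} = u_n + h·f(t_n, u_n).
t=0.000000, u=1.750000: f=-0.595000 → u ← 1.750000 + 0.24·(-0.595000) = 1.607200
t=0.240000, u=1.607200: f=-0.316940 → u ← 1.607200 + 0.24·(-0.316940) = 1.531134
t=0.480000, u=1.531134: f=-0.185473 → u ← 1.531134 + 0.24·(-0.185473) = 1.486621
t=0.720000, u=1.486621: f=-0.113906 → u ← 1.486621 + 0.24·(-0.113906) = 1.459283
t=0.960000, u=1.459283: f=-0.071918 → u ← 1.459283 + 0.24·(-0.071918) = 1.442023
u(1.2) ≈ 1.4420

1.4420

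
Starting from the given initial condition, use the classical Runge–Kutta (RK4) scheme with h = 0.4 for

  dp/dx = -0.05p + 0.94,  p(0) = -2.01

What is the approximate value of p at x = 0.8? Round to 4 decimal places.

-1.1940

RK4: k1 = f(x_n, p_n); k2 = f(x_n + h/2, p_n + (h/2)·k1); k3 = f(x_n + h/2, p_n + (h/2)·k2); k4 = f(x_n + h, p_n + h·k3); p_{n+1} = p_n + (h/6)·(k1 + 2k2 + 2k3 + k4).
x=0.000000, p=-2.010000:
  k1 = f(0.000000, -2.010000) = 1.040500
  k2 = f(0.200000, -1.801900) = 1.030095
  k3 = f(0.200000, -1.803981) = 1.030199
  k4 = f(0.400000, -1.597920) = 1.019896
  p ← -2.010000 + (0.4/6)·(k1 + 2k2 + 2k3 + k4) = -1.597934
x=0.400000, p=-1.597934:
  k1 = f(0.400000, -1.597934) = 1.019897
  k2 = f(0.600000, -1.393955) = 1.009698
  k3 = f(0.600000, -1.395995) = 1.009800
  k4 = f(0.800000, -1.194014) = 0.999701
  p ← -1.597934 + (0.4/6)·(k1 + 2k2 + 2k3 + k4) = -1.194028
p(0.8) ≈ -1.1940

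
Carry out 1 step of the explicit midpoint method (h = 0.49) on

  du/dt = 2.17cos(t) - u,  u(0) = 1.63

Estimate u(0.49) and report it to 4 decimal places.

1.7980

Midpoint: k1 = f(t_n, u_n); k2 = f(t_n + h/2, u_n + (h/2)·k1); u_{n+1} = u_n + h·k2.
t=0.000000, u=1.630000:
  k1 = f(0.000000, 1.630000) = 0.540000
  k2 = f(0.245000, 1.762300) = 0.342898
  u ← 1.630000 + 0.49·0.342898 = 1.798020
u(0.49) ≈ 1.7980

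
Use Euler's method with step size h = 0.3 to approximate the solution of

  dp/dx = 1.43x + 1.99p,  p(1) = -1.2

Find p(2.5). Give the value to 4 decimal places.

-3.4073

Euler: p_{n+1} = p_n + h·f(x_n, p_n).
x=1.000000, p=-1.200000: f=-0.958000 → p ← -1.200000 + 0.3·(-0.958000) = -1.487400
x=1.300000, p=-1.487400: f=-1.100926 → p ← -1.487400 + 0.3·(-1.100926) = -1.817678
x=1.600000, p=-1.817678: f=-1.329179 → p ← -1.817678 + 0.3·(-1.329179) = -2.216431
x=1.900000, p=-2.216431: f=-1.693699 → p ← -2.216431 + 0.3·(-1.693699) = -2.724541
x=2.200000, p=-2.724541: f=-2.275837 → p ← -2.724541 + 0.3·(-2.275837) = -3.407292
p(2.5) ≈ -3.4073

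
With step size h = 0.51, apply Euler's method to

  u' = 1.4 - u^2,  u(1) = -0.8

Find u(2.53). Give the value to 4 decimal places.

Euler: u_{n+1} = u_n + h·f(t_n, u_n).
t=1.000000, u=-0.800000: f=0.760000 → u ← -0.800000 + 0.51·0.760000 = -0.412400
t=1.510000, u=-0.412400: f=1.229926 → u ← -0.412400 + 0.51·1.229926 = 0.214862
t=2.020000, u=0.214862: f=1.353834 → u ← 0.214862 + 0.51·1.353834 = 0.905318
u(2.53) ≈ 0.9053

0.9053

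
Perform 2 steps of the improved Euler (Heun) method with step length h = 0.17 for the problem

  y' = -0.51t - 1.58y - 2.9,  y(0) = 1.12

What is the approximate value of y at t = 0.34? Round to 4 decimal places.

-0.1204

Heun: k1 = f(t_n, y_n); k2 = f(t_n + h, y_n + h·k1); y_{n+1} = y_n + (h/2)·(k1 + k2).
t=0.000000, y=1.120000:
  k1 = f(0.000000, 1.120000) = -4.669600
  k2 = f(0.170000, 0.326168) = -3.502045
  y ← 1.120000 + (0.17/2)·(-4.669600 + (-3.502045)) = 0.425410
t=0.170000, y=0.425410:
  k1 = f(0.170000, 0.425410) = -3.658848
  k2 = f(0.340000, -0.196594) = -2.762781
  y ← 0.425410 + (0.17/2)·(-3.658848 + (-2.762781)) = -0.120428
y(0.34) ≈ -0.1204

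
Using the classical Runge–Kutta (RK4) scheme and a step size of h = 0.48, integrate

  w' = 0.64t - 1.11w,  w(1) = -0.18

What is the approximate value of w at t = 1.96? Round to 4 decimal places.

0.5289

RK4: k1 = f(t_n, w_n); k2 = f(t_n + h/2, w_n + (h/2)·k1); k3 = f(t_n + h/2, w_n + (h/2)·k2); k4 = f(t_n + h, w_n + h·k3); w_{n+1} = w_n + (h/6)·(k1 + 2k2 + 2k3 + k4).
t=1.000000, w=-0.180000:
  k1 = f(1.000000, -0.180000) = 0.839800
  k2 = f(1.240000, 0.021552) = 0.769677
  k3 = f(1.240000, 0.004723) = 0.788358
  k4 = f(1.480000, 0.198412) = 0.726963
  w ← -0.180000 + (0.48/6)·(k1 + 2k2 + 2k3 + k4) = 0.194627
t=1.480000, w=0.194627:
  k1 = f(1.480000, 0.194627) = 0.731164
  k2 = f(1.720000, 0.370106) = 0.689982
  k3 = f(1.720000, 0.360222) = 0.700953
  k4 = f(1.960000, 0.531084) = 0.664897
  w ← 0.194627 + (0.48/6)·(k1 + 2k2 + 2k3 + k4) = 0.528861
w(1.96) ≈ 0.5289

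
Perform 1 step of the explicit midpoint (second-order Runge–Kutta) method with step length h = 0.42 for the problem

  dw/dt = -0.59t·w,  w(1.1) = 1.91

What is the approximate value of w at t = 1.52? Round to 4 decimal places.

Midpoint: k1 = f(t_n, w_n); k2 = f(t_n + h/2, w_n + (h/2)·k1); w_{n+1} = w_n + h·k2.
t=1.100000, w=1.910000:
  k1 = f(1.100000, 1.910000) = -1.239590
  k2 = f(1.310000, 1.649686) = -1.275042
  w ← 1.910000 + 0.42·(-1.275042) = 1.374482
w(1.52) ≈ 1.3745

1.3745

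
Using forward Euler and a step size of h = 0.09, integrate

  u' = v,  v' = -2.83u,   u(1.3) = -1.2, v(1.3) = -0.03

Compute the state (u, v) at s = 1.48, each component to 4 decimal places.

-1.1779, 0.5820

Euler on (u,v): u_{n+1} = u_n + h·u', v_{n+1} = v_n + h·v'.
1.300000: (-1.200000, -0.030000); f=(-0.030000, 3.396000) → (-1.202700, 0.275640)
1.390000: (-1.202700, 0.275640); f=(0.275640, 3.403641) → (-1.177892, 0.581968)
(u(1.48), v(1.48)) ≈ (-1.1779, 0.5820)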